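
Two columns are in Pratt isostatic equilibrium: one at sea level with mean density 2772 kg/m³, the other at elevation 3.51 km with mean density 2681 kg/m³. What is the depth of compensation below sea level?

103 km

ρ_ref D = ρ (D + h) → D (ρ_ref − ρ) = ρ h.
D = ρ h/(ρ_ref − ρ) = 2681 × 3.51 km/(2772 − 2681) = 103 km.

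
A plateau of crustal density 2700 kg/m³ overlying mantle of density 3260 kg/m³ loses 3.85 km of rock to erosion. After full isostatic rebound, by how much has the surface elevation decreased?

0.661 km

Rebound u = e ρ_c/ρ_m = 3.85 km × 2700/3260 = 3.189 km.
Net surface drop = e − u = 3.85 km − 3.189 km = e (ρ_m − ρ_c)/ρ_m = 0.661 km.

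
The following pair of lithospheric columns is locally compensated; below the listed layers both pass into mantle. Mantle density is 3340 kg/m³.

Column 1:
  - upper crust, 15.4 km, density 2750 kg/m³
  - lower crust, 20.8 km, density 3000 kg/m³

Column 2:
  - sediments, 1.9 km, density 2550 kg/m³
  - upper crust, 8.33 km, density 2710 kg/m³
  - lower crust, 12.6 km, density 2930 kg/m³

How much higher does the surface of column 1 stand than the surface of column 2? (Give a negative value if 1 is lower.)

1.27 km

For any compensation level in the mantle, the mantle terms cancel and isostasy reduces to e = (Σt_1 − Σt_2) − (Σ(ρt)_1 − Σ(ρt)_2) / ρ_m.
Σt_1 = 36.2 km; Σt_2 = 22.83 km; Σ(ρt)_1 = 104750; Σ(ρt)_2 = 64337.3 (in km·kg/m³).
e = (36.2 − 22.83) − (104750 − 64337.3) / 3340 = 1.27 km.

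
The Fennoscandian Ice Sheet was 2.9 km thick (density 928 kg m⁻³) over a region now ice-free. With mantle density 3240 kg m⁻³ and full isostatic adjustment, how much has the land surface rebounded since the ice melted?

Removing the load lets mantle flow back in; uplift u satisfies ρ_ice t = ρ_m u.
u = t ρ_ice/ρ_m = 2.9 km × 928/3240 = 0.831 km.

0.831 km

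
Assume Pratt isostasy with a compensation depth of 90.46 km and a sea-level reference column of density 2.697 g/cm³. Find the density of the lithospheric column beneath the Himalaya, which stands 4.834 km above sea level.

2.56 g/cm³

Pratt balance: ρ_ref D = ρ (D + h).
ρ = ρ_ref D/(D + h) = 2.697 × 90.46 km/(90.46 km + 4.834 km) = 2.56 g/cm³.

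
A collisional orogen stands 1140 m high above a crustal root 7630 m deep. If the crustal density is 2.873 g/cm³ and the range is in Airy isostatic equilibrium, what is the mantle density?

3.3 g/cm³

Airy balance: ρ_c h = (ρ_m − ρ_c) r → ρ_m = ρ_c (1 + h/r).
ρ_m = 2.873 × (1 + 1140 m/7630 m) = 3.3 g/cm³.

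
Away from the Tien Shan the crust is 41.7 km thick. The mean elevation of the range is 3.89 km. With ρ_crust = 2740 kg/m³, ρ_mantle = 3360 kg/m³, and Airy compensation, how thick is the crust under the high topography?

62.8 km

Root depth r = h ρ_c / (ρ_m − ρ_c) = 3.89 km × 2740 / 620 = 17.19 km.
Total thickness = T + h + r = 41.7 km + 3.89 km + 17.19 km = 62.8 km.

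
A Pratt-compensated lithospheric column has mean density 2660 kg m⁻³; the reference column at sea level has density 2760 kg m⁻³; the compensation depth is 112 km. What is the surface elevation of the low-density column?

ρ_ref D = ρ (D + h) → h = D (ρ_ref − ρ)/ρ.
h = 112 km × (2760 − 2660)/2660 = 4.21 km.

4.21 km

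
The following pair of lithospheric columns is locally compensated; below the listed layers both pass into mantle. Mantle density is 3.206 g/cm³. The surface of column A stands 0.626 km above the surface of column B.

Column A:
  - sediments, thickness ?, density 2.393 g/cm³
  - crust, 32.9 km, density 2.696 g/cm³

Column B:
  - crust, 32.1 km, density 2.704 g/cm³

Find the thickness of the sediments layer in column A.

Take the compensation level at the base of the deeper column (depth z_c below the surface of column A) and equate Σ ρ_i t_i down to z_c; mantle fills any gap and the z_c terms cancel.
Column A: x×2.393 + 32.9×2.696 + (z_c − 32.9 − x)×3.206
Column B: 0.626×0 + 32.1×2.704 + (z_c − 0.626 − 32.1)×3.206
The z_c×3.206 term appears on both sides and cancels. Collect the known terms of each column as K = Σ(ρt)_known − 3.206 × (depth of known layers): K_A = 88.6984 − 3.206×32.9 = −16.779; K_B = 86.7984 − 3.206×(0.626 + 32.1) = −18.121156.
Balance: K_A − x×(3.206 − 2.393) = K_B, so x = (K_A − K_B)/(3.206 − 2.393) = 1.34216/0.813 = 1.65 km.

1.65 km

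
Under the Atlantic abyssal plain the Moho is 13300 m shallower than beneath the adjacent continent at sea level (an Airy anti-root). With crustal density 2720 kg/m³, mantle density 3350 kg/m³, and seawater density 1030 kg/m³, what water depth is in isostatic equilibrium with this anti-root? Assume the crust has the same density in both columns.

Replacing a thickness d of crust by seawater at the top must be balanced by replacing crust with mantle at the base: d (ρ_c − ρ_w) = a (ρ_m − ρ_c).
d = a (ρ_m − ρ_c)/(ρ_c − ρ_w) = 13300 m × 630/1690 = 4960 m.

4960 m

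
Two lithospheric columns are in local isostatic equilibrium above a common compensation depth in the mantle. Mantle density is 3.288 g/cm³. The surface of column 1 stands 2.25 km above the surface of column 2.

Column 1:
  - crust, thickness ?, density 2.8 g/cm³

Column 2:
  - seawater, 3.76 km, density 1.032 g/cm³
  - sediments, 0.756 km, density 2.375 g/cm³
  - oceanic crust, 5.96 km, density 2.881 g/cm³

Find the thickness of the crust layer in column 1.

Take the compensation level at the base of the deeper column (depth z_c below the surface of column 1) and equate Σ ρ_i t_i down to z_c; mantle fills any gap and the z_c terms cancel.
Column 1: x×2.8 + (z_c − 0 − x)×3.288
Column 2: 2.25×0 + 3.76×1.032 + 0.756×2.375 + 5.96×2.881 + (z_c − 2.25 − 10.476)×3.288
The z_c×3.288 term appears on both sides and cancels. Collect the known terms of each column as K = Σ(ρt)_known − 3.288 × (depth of known layers): K_1 = 0 − 3.288×0 = 0; K_2 = 22.84658 − 3.288×(2.25 + 10.476) = −18.996508.
Balance: K_1 − x×(3.288 − 2.8) = K_2, so x = (K_1 − K_2)/(3.288 − 2.8) = 18.9965/0.488 = 38.9 km.

38.9 km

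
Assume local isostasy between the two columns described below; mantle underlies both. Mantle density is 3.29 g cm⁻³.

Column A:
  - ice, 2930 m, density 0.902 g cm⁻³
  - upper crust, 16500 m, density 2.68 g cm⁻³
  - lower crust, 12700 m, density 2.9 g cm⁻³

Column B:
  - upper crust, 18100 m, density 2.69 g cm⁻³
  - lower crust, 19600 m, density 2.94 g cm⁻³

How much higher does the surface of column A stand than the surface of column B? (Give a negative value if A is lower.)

1310 m

For any compensation level in the mantle, the mantle terms cancel and isostasy reduces to e = (Σt_A − Σt_B) − (Σ(ρt)_A − Σ(ρt)_B) / ρ_m.
Σt_A = 32130 m; Σt_B = 37700 m; Σ(ρt)_A = 83692.86; Σ(ρt)_B = 106313 (in m·g cm⁻³).
e = (32130 − 37700) − (83692.86 − 106313) / 3.29 = 1310 m.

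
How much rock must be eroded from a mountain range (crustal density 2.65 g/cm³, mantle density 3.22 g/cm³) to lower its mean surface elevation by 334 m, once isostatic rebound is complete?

1890 m

Net drop Δ = e − u = e − e ρ_c/ρ_m = e (ρ_m − ρ_c)/ρ_m.
e = Δ ρ_m/(ρ_m − ρ_c) = 334 m × 3.22/0.57 = 1890 m.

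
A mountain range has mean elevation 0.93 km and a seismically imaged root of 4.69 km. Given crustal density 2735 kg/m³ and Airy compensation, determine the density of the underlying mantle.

Airy balance: ρ_c h = (ρ_m − ρ_c) r → ρ_m = ρ_c (1 + h/r).
ρ_m = 2735 × (1 + 0.93 km/4.69 km) = 3280 kg/m³.

3280 kg/m³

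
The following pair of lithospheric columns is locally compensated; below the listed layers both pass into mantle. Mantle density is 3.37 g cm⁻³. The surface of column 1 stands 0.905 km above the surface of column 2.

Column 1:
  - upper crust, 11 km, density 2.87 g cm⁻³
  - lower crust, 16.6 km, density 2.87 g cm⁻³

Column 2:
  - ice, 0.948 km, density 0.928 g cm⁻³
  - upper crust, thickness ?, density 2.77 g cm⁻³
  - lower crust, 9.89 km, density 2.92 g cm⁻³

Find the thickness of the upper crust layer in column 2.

Take the compensation level at the base of the deeper column (depth z_c below the surface of column 1) and equate Σ ρ_i t_i down to z_c; mantle fills any gap and the z_c terms cancel.
Column 1: 11×2.87 + 16.6×2.87 + (z_c − 27.6)×3.37
Column 2: 0.905×0 + 0.948×0.928 + x×2.77 + 9.89×2.92 + (z_c − 0.905 − 10.838 − x)×3.37
The z_c×3.37 term appears on both sides and cancels. Collect the known terms of each column as K = Σ(ρt)_known − 3.37 × (depth of known layers): K_1 = 79.212 − 3.37×27.6 = −13.8; K_2 = 29.758544 − 3.37×(0.905 + 10.838) = −9.815366.
Balance: K_1 = K_2 − x×(3.37 − 2.77), so x = (K_2 − K_1)/(3.37 − 2.77) = 3.98463/0.6 = 6.64 km.

6.64 km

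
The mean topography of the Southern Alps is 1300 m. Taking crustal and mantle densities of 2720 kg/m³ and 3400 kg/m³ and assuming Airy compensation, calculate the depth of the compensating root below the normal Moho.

By Archimedes' principle applied to the lithosphere: the weight of the topography is balanced by the buoyancy of the root, ρ_c h = (ρ_m − ρ_c) r.
r = h · ρ_c / (ρ_m − ρ_c) = 1300 m × 2720 / (3400 − 2720) = 5200 m.

5200 m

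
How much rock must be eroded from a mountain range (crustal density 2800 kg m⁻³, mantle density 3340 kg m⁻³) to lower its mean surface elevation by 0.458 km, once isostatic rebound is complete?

Net drop Δ = e − u = e − e ρ_c/ρ_m = e (ρ_m − ρ_c)/ρ_m.
e = Δ ρ_m/(ρ_m − ρ_c) = 0.458 km × 3340/540 = 2.83 km.

2.83 km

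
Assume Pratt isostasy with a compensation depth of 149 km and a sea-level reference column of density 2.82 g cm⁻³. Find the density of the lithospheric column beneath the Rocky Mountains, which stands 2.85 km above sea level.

2.77 g cm⁻³

Pratt balance: ρ_ref D = ρ (D + h).
ρ = ρ_ref D/(D + h) = 2.82 × 149 km/(149 km + 2.85 km) = 2.77 g cm⁻³.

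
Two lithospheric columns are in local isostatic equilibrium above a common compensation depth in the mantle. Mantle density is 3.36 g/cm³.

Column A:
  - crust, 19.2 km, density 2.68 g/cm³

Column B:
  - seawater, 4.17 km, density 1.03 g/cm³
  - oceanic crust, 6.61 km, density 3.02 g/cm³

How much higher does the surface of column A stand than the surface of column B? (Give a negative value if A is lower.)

For any compensation level in the mantle, the mantle terms cancel and isostasy reduces to e = (Σt_A − Σt_B) − (Σ(ρt)_A − Σ(ρt)_B) / ρ_m.
Σt_A = 19.2 km; Σt_B = 10.78 km; Σ(ρt)_A = 51.456; Σ(ρt)_B = 24.2573 (in km·g/cm³).
e = (19.2 − 10.78) − (51.456 − 24.2573) / 3.36 = 0.325 km.

0.325 km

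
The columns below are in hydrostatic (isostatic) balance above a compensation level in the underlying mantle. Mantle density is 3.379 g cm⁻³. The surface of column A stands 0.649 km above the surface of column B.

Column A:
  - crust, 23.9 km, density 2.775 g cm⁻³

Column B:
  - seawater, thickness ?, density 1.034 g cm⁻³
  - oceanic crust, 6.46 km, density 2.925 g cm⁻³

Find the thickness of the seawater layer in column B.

Take the compensation level at the base of the deeper column (depth z_c below the surface of column A) and equate Σ ρ_i t_i down to z_c; mantle fills any gap and the z_c terms cancel.
Column A: 23.9×2.775 + (z_c − 23.9)×3.379
Column B: 0.649×0 + x×1.034 + 6.46×2.925 + (z_c − 0.649 − 6.46 − x)×3.379
The z_c×3.379 term appears on both sides and cancels. Collect the known terms of each column as K = Σ(ρt)_known − 3.379 × (depth of known layers): K_A = 66.3225 − 3.379×23.9 = −14.4356; K_B = 18.8955 − 3.379×(0.649 + 6.46) = −5.125811.
Balance: K_A = K_B − x×(3.379 − 1.034), so x = (K_B − K_A)/(3.379 − 1.034) = 9.30979/2.345 = 3.97 km.

3.97 km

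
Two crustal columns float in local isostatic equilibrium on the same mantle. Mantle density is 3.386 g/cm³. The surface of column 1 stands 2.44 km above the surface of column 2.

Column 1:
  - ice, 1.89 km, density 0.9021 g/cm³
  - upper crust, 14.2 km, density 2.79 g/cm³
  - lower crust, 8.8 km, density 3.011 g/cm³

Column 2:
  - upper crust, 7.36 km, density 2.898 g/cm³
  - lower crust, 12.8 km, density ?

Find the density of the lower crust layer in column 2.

Take the compensation level at the base of the deeper column (depth z_c below the surface of column 1) and equate Σ ρ_i t_i down to z_c; mantle fills any gap and the z_c terms cancel.
Column 1: 1.89×0.9021 + 14.2×2.79 + 8.8×3.011 + (z_c − 24.89)×3.386
Column 2: 2.44×0 + 7.36×2.898 + 12.8×ρ + (z_c − 2.44 − 20.16)×3.386
The z_c×3.386 term appears on both sides and cancels. Collect the known terms of each column as K = Σ(ρt)_known − 3.386 × (depth of known layers): K_1 = 67.819769 − 3.386×24.89 = −16.457771; K_2 = 21.32928 − 3.386×(2.44 + 20.16) = −55.19432.
Balance: K_1 = K_2 + 12.8×ρ, so ρ = (K_1 − K_2)/12.8 = 38.7365/12.8 = 3.03 g/cm³.

3.03 g/cm³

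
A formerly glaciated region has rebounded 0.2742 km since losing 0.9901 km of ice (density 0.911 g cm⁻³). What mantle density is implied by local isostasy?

3.29 g cm⁻³

ρ_m = ρ_ice t / u = 0.911 × 0.9901 km/0.2742 km = 3.29 g cm⁻³.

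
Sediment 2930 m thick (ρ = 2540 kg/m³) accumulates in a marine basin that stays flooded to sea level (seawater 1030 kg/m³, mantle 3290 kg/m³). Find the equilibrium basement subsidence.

1960 m

Submarine loading: the sediment displaces seawater, and the subsidence is in turn flooded, so s (ρ_m − ρ_w) = t (ρ_sed − ρ_w).
s = 2930 m × (2540 − 1030) / (3290 − 1030) = 1960 m.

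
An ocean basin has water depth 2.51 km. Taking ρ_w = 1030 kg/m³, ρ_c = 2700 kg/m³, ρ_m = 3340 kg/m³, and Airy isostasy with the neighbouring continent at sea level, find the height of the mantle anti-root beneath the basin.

For local isostatic compensation: replacing crust with seawater at the top is compensated by replacing crust with mantle at the base: d (ρ_c − ρ_w) = a (ρ_m − ρ_c).
a = d (ρ_c − ρ_w)/(ρ_m − ρ_c) = 2.51 km × 1670/640 = 6.55 km.

6.55 km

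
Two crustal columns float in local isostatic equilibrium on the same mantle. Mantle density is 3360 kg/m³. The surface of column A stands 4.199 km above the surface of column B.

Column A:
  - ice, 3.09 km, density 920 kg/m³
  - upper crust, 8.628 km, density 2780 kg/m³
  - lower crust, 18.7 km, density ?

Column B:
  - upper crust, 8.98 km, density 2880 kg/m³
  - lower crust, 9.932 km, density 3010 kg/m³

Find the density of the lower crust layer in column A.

2860 kg/m³

Take the compensation level at the base of the deeper column (depth z_c below the surface of column A) and equate Σ ρ_i t_i down to z_c; mantle fills any gap and the z_c terms cancel.
Column A: 3.09×920 + 8.628×2780 + 18.7×ρ + (z_c − 30.418)×3360
Column B: 4.199×0 + 8.98×2880 + 9.932×3010 + (z_c − 4.199 − 18.912)×3360
The z_c×3360 term appears on both sides and cancels. Collect the known terms of each column as K = Σ(ρt)_known − 3360 × (depth of known layers): K_A = 26828.64 − 3360×30.418 = −75375.84; K_B = 55757.72 − 3360×(4.199 + 18.912) = −21895.24.
Balance: K_A + 18.7×ρ = K_B, so ρ = (K_B − K_A)/18.7 = 53480.6/18.7 = 2860 kg/m³.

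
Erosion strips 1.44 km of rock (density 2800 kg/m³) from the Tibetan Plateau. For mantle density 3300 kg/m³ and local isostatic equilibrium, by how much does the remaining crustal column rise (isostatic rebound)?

1.22 km

Unloading: uplift u = e ρ_c/ρ_m = 1.44 km × 2800/3300 = 1.22 km.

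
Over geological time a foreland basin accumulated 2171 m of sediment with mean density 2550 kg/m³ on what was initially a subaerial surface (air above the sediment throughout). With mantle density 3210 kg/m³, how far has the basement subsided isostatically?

Subaerial load: s = t ρ_sed / ρ_m = 2171 m × 2550/3210 = 1720 m.

1720 m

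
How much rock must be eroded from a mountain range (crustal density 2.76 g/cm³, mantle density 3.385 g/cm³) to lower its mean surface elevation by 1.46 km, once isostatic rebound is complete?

Net drop Δ = e − u = e − e ρ_c/ρ_m = e (ρ_m − ρ_c)/ρ_m.
e = Δ ρ_m/(ρ_m − ρ_c) = 1.46 km × 3.385/0.625 = 7.91 km.

7.91 km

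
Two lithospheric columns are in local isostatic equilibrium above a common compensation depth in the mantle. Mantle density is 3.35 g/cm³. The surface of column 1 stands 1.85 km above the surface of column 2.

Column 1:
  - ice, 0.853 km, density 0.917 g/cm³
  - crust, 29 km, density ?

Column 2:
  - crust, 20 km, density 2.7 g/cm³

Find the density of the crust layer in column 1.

Take the compensation level at the base of the deeper column (depth z_c below the surface of column 1) and equate Σ ρ_i t_i down to z_c; mantle fills any gap and the z_c terms cancel.
Column 1: 0.853×0.917 + 29×ρ + (z_c − 29.853)×3.35
Column 2: 1.85×0 + 20×2.7 + (z_c − 1.85 − 20)×3.35
The z_c×3.35 term appears on both sides and cancels. Collect the known terms of each column as K = Σ(ρt)_known − 3.35 × (depth of known layers): K_1 = 0.782201 − 3.35×29.853 = −99.225349; K_2 = 54 − 3.35×(1.85 + 20) = −19.1975.
Balance: K_1 + 29×ρ = K_2, so ρ = (K_2 − K_1)/29 = 80.0278/29 = 2.76 g/cm³.

2.76 g/cm³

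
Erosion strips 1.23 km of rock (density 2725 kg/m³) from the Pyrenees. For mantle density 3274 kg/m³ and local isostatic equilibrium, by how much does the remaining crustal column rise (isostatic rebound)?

Unloading: uplift u = e ρ_c/ρ_m = 1.23 km × 2725/3274 = 1.02 km.

1.02 km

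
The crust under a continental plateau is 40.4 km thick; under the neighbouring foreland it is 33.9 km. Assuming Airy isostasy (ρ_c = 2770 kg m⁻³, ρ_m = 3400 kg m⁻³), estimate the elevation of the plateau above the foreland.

Excess crust Δ = 40.4 km − 33.9 km = 6.5 km, split between elevation h and root r with h + r = Δ.
Airy balance ρ_c h = (ρ_m − ρ_c) r gives r = h ρ_c/(ρ_m − ρ_c), so h (1 + ρ_c/(ρ_m − ρ_c)) = Δ, i.e. h = Δ (ρ_m − ρ_c)/ρ_m.
h = 6.5 km × 630/3400 = 1.2 km.

1.2 km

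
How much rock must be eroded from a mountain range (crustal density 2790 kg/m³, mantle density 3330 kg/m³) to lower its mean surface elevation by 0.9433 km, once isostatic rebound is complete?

5.82 km

Net drop Δ = e − u = e − e ρ_c/ρ_m = e (ρ_m − ρ_c)/ρ_m.
e = Δ ρ_m/(ρ_m − ρ_c) = 0.9433 km × 3330/540 = 5.82 km.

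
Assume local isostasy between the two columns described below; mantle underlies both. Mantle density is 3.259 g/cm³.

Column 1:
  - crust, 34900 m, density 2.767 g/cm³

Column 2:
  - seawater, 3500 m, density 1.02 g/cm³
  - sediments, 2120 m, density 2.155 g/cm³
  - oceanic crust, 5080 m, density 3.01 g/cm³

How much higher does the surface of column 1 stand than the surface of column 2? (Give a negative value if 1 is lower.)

1760 m

For any compensation level in the mantle, the mantle terms cancel and isostasy reduces to e = (Σt_1 − Σt_2) − (Σ(ρt)_1 − Σ(ρt)_2) / ρ_m.
Σt_1 = 34900 m; Σt_2 = 10700 m; Σ(ρt)_1 = 96568.3; Σ(ρt)_2 = 23429.4 (in m·g/cm³).
e = (34900 − 10700) − (96568.3 − 23429.4) / 3.259 = 1760 m.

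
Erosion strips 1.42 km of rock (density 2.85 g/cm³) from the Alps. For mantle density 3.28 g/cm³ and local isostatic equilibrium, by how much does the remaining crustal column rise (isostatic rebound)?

1.23 km

Unloading: uplift u = e ρ_c/ρ_m = 1.42 km × 2.85/3.28 = 1.23 km.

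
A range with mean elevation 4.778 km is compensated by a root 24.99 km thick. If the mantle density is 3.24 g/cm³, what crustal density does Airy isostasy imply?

2.72 g/cm³

ρ_c h = (ρ_m − ρ_c) r → ρ_c (h + r) = ρ_m r → ρ_c = ρ_m r / (h + r).
ρ_c = 3.24 × 24.99 km / (4.778 km + 24.99 km) = 2.72 g/cm³.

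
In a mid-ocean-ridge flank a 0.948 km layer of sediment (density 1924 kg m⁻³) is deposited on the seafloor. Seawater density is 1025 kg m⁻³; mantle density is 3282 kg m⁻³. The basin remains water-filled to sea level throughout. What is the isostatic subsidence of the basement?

0.378 km

Submarine loading: the sediment displaces seawater, and the subsidence is in turn flooded, so s (ρ_m − ρ_w) = t (ρ_sed − ρ_w).
s = 0.948 km × (1924 − 1025) / (3282 − 1025) = 0.378 km.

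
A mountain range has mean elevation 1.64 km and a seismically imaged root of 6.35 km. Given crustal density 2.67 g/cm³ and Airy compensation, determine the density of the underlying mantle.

Airy balance: ρ_c h = (ρ_m − ρ_c) r → ρ_m = ρ_c (1 + h/r).
ρ_m = 2.67 × (1 + 1.64 km/6.35 km) = 3.36 g/cm³.

3.36 g/cm³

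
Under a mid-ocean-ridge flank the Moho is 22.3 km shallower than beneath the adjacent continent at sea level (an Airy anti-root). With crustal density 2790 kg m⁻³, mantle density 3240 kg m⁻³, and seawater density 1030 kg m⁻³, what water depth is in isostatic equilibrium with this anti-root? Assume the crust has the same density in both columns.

5.7 km

Replacing a thickness d of crust by seawater at the top must be balanced by replacing crust with mantle at the base: d (ρ_c − ρ_w) = a (ρ_m − ρ_c).
d = a (ρ_m − ρ_c)/(ρ_c − ρ_w) = 22.3 km × 450/1760 = 5.7 km.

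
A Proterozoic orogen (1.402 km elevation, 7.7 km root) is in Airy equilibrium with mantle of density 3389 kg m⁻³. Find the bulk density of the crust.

ρ_c h = (ρ_m − ρ_c) r → ρ_c (h + r) = ρ_m r → ρ_c = ρ_m r / (h + r).
ρ_c = 3389 × 7.7 km / (1.402 km + 7.7 km) = 2870 kg m⁻³.

2870 kg m⁻³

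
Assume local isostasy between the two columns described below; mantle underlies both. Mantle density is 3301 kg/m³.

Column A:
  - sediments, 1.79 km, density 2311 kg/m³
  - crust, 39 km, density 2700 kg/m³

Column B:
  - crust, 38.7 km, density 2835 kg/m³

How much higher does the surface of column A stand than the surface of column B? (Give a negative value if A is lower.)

2.17 km

For any compensation level in the mantle, the mantle terms cancel and isostasy reduces to e = (Σt_A − Σt_B) − (Σ(ρt)_A − Σ(ρt)_B) / ρ_m.
Σt_A = 40.79 km; Σt_B = 38.7 km; Σ(ρt)_A = 109436.69; Σ(ρt)_B = 109714.5 (in km·kg/m³).
e = (40.79 − 38.7) − (109436.69 − 109714.5) / 3301 = 2.17 km.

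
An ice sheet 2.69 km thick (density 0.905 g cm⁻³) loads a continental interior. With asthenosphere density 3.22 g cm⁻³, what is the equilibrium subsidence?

0.756 km

Equating mass per unit area of the two columns: the ice load ρ_ice t is balanced by mantle displaced below, ρ_m s.
s = t ρ_ice / ρ_m = 2.69 km × 0.905/3.22 = 0.756 km.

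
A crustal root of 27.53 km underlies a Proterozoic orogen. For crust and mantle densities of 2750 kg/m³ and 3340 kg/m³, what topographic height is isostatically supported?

5.91 km

Isostatic balance requires: ρ_c h = (ρ_m − ρ_c) r.
h = r (ρ_m − ρ_c) / ρ_c = 27.53 km × (3340 − 2750) / 2750 = 5.91 km.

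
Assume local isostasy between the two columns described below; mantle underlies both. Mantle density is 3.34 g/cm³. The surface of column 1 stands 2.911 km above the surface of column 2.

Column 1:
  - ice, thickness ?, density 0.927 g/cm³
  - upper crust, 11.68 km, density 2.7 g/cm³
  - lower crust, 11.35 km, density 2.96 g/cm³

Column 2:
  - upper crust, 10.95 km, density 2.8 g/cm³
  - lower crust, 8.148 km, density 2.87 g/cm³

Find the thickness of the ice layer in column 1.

3.18 km

Take the compensation level at the base of the deeper column (depth z_c below the surface of column 1) and equate Σ ρ_i t_i down to z_c; mantle fills any gap and the z_c terms cancel.
Column 1: x×0.927 + 11.68×2.7 + 11.35×2.96 + (z_c − 23.03 − x)×3.34
Column 2: 2.911×0 + 10.95×2.8 + 8.148×2.87 + (z_c − 2.911 − 19.098)×3.34
The z_c×3.34 term appears on both sides and cancels. Collect the known terms of each column as K = Σ(ρt)_known − 3.34 × (depth of known layers): K_1 = 65.132 − 3.34×23.03 = −11.7882; K_2 = 54.04476 − 3.34×(2.911 + 19.098) = −19.4653.
Balance: K_1 − x×(3.34 − 0.927) = K_2, so x = (K_1 − K_2)/(3.34 − 0.927) = 7.6771/2.413 = 3.18 km.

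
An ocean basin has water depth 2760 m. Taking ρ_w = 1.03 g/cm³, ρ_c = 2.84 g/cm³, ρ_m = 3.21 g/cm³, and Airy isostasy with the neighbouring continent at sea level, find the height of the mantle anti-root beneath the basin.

For local isostatic compensation: replacing crust with seawater at the top is compensated by replacing crust with mantle at the base: d (ρ_c − ρ_w) = a (ρ_m − ρ_c).
a = d (ρ_c − ρ_w)/(ρ_m − ρ_c) = 2760 m × 1.81/0.37 = 13500 m.

13500 m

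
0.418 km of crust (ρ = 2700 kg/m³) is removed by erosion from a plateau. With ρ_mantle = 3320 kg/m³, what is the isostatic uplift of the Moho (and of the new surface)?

0.34 km

Unloading: uplift u = e ρ_c/ρ_m = 0.418 km × 2700/3320 = 0.34 km.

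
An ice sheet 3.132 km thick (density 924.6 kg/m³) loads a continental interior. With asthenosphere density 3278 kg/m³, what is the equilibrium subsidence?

By Archimedes' principle applied to the lithosphere: the ice load ρ_ice t is balanced by mantle displaced below, ρ_m s.
s = t ρ_ice / ρ_m = 3.132 km × 924.6/3278 = 0.883 km.

0.883 km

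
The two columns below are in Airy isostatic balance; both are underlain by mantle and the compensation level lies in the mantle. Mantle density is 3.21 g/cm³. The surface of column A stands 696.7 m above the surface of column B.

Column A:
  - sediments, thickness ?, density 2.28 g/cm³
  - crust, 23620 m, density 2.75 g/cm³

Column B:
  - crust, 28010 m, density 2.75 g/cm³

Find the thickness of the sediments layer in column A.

4580 m

Take the compensation level at the base of the deeper column (depth z_c below the surface of column A) and equate Σ ρ_i t_i down to z_c; mantle fills any gap and the z_c terms cancel.
Column A: x×2.28 + 23620×2.75 + (z_c − 23620 − x)×3.21
Column B: 696.7×0 + 28010×2.75 + (z_c − 696.7 − 28010)×3.21
The z_c×3.21 term appears on both sides and cancels. Collect the known terms of each column as K = Σ(ρt)_known − 3.21 × (depth of known layers): K_A = 64955 − 3.21×23620 = −10865.2; K_B = 77027.5 − 3.21×(696.7 + 28010) = −15121.007.
Balance: K_A − x×(3.21 − 2.28) = K_B, so x = (K_A − K_B)/(3.21 − 2.28) = 4255.81/0.93 = 4580 m.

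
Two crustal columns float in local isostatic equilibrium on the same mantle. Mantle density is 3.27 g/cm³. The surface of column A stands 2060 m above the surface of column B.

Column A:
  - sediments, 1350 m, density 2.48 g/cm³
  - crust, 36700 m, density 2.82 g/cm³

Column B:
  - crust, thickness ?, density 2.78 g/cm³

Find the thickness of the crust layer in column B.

22100 m

Take the compensation level at the base of the deeper column (depth z_c below the surface of column A) and equate Σ ρ_i t_i down to z_c; mantle fills any gap and the z_c terms cancel.
Column A: 1350×2.48 + 36700×2.82 + (z_c − 38050)×3.27
Column B: 2060×0 + x×2.78 + (z_c − 2060 − 0 − x)×3.27
The z_c×3.27 term appears on both sides and cancels. Collect the known terms of each column as K = Σ(ρt)_known − 3.27 × (depth of known layers): K_A = 106842 − 3.27×38050 = −17581.5; K_B = 0 − 3.27×(2060 + 0) = −6736.2.
Balance: K_A = K_B − x×(3.27 − 2.78), so x = (K_B − K_A)/(3.27 − 2.78) = 10845.3/0.49 = 22100 m.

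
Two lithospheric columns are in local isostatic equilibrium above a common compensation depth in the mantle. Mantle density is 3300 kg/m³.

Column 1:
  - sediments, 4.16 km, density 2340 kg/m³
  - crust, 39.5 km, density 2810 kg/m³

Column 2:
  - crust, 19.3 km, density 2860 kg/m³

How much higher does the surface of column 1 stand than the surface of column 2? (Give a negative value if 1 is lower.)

For any compensation level in the mantle, the mantle terms cancel and isostasy reduces to e = (Σt_1 − Σt_2) − (Σ(ρt)_1 − Σ(ρt)_2) / ρ_m.
Σt_1 = 43.66 km; Σt_2 = 19.3 km; Σ(ρt)_1 = 120729.4; Σ(ρt)_2 = 55198 (in km·kg/m³).
e = (43.66 − 19.3) − (120729.4 − 55198) / 3300 = 4.5 km.

4.5 km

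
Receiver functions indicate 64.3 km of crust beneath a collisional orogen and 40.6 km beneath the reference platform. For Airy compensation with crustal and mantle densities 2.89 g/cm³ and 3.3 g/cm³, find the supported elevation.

Excess crust Δ = 64.3 km − 40.6 km = 23.7 km, split between elevation h and root r with h + r = Δ.
Airy balance ρ_c h = (ρ_m − ρ_c) r gives r = h ρ_c/(ρ_m − ρ_c), so h (1 + ρ_c/(ρ_m − ρ_c)) = Δ, i.e. h = Δ (ρ_m − ρ_c)/ρ_m.
h = 23.7 km × 0.41/3.3 = 2.94 km.

2.94 km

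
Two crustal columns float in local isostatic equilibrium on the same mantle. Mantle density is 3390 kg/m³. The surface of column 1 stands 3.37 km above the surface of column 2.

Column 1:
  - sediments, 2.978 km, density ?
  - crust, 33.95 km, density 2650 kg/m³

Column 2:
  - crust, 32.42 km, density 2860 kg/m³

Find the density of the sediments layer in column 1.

2220 kg/m³

Take the compensation level at the base of the deeper column (depth z_c below the surface of column 1) and equate Σ ρ_i t_i down to z_c; mantle fills any gap and the z_c terms cancel.
Column 1: 2.978×ρ + 33.95×2650 + (z_c − 36.928)×3390
Column 2: 3.37×0 + 32.42×2860 + (z_c − 3.37 − 32.42)×3390
The z_c×3390 term appears on both sides and cancels. Collect the known terms of each column as K = Σ(ρt)_known − 3390 × (depth of known layers): K_1 = 89967.5 − 3390×36.928 = −35218.42; K_2 = 92721.2 − 3390×(3.37 + 32.42) = −28606.9.
Balance: K_1 + 2.978×ρ = K_2, so ρ = (K_2 − K_1)/2.978 = 6611.52/2.978 = 2220 kg/m³.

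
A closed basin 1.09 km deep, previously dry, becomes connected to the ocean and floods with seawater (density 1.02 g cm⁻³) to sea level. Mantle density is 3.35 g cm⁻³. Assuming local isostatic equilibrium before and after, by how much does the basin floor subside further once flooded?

0.477 km

After flooding the water column is d + s deep. Its weight must equal the weight of mantle displaced by the extra subsidence s: (d + s) ρ_w = s ρ_m.
s = d ρ_w / (ρ_m − ρ_w) = 1.09 km × 1.02/(3.35 − 1.02) = 0.477 km.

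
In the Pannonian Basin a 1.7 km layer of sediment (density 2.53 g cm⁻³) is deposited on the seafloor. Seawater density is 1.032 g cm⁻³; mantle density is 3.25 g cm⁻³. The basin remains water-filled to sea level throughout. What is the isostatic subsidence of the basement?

Submarine loading: the sediment displaces seawater, and the subsidence is in turn flooded, so s (ρ_m − ρ_w) = t (ρ_sed − ρ_w).
s = 1.7 km × (2.53 − 1.032) / (3.25 − 1.032) = 1.15 km.

1.15 km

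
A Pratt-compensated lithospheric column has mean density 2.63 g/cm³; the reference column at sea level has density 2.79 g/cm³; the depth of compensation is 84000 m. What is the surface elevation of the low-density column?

ρ_ref D = ρ (D + h) → h = D (ρ_ref − ρ)/ρ.
h = 84000 m × (2.79 − 2.63)/2.63 = 5110 m.

5110 m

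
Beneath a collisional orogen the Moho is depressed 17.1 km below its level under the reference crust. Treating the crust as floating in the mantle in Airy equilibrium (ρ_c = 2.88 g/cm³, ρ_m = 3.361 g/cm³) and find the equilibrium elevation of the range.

2.86 km

Isostatic balance requires: ρ_c h = (ρ_m − ρ_c) r.
h = r (ρ_m − ρ_c) / ρ_c = 17.1 km × (3.361 − 2.88) / 2.88 = 2.86 km.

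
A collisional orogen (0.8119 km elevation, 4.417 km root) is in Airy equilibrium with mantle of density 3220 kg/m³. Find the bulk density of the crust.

ρ_c h = (ρ_m − ρ_c) r → ρ_c (h + r) = ρ_m r → ρ_c = ρ_m r / (h + r).
ρ_c = 3220 × 4.417 km / (0.8119 km + 4.417 km) = 2720 kg/m³.

2720 kg/m³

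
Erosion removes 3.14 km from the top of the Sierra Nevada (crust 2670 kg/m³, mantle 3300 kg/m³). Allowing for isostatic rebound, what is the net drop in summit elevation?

0.599 km

Rebound u = e ρ_c/ρ_m = 3.14 km × 2670/3300 = 2.541 km.
Net surface drop = e − u = 3.14 km − 2.541 km = e (ρ_m − ρ_c)/ρ_m = 0.599 km.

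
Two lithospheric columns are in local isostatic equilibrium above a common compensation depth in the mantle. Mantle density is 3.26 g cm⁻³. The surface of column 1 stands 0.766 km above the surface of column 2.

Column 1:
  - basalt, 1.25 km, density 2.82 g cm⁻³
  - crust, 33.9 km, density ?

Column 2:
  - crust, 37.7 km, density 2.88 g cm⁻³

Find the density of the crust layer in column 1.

2.78 g cm⁻³

Take the compensation level at the base of the deeper column (depth z_c below the surface of column 1) and equate Σ ρ_i t_i down to z_c; mantle fills any gap and the z_c terms cancel.
Column 1: 1.25×2.82 + 33.9×ρ + (z_c − 35.15)×3.26
Column 2: 0.766×0 + 37.7×2.88 + (z_c − 0.766 − 37.7)×3.26
The z_c×3.26 term appears on both sides and cancels. Collect the known terms of each column as K = Σ(ρt)_known − 3.26 × (depth of known layers): K_1 = 3.525 − 3.26×35.15 = −111.064; K_2 = 108.576 − 3.26×(0.766 + 37.7) = −16.82316.
Balance: K_1 + 33.9×ρ = K_2, so ρ = (K_2 − K_1)/33.9 = 94.2408/33.9 = 2.78 g cm⁻³.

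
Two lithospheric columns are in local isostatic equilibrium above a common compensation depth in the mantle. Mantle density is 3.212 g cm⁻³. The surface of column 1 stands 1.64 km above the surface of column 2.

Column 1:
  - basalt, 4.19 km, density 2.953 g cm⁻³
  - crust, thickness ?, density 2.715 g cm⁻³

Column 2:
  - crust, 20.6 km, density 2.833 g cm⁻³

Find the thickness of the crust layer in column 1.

Take the compensation level at the base of the deeper column (depth z_c below the surface of column 1) and equate Σ ρ_i t_i down to z_c; mantle fills any gap and the z_c terms cancel.
Column 1: 4.19×2.953 + x×2.715 + (z_c − 4.19 − x)×3.212
Column 2: 1.64×0 + 20.6×2.833 + (z_c − 1.64 − 20.6)×3.212
The z_c×3.212 term appears on both sides and cancels. Collect the known terms of each column as K = Σ(ρt)_known − 3.212 × (depth of known layers): K_1 = 12.37307 − 3.212×4.19 = −1.08521; K_2 = 58.3598 − 3.212×(1.64 + 20.6) = −13.07508.
Balance: K_1 − x×(3.212 − 2.715) = K_2, so x = (K_1 − K_2)/(3.212 − 2.715) = 11.9899/0.497 = 24.1 km.

24.1 km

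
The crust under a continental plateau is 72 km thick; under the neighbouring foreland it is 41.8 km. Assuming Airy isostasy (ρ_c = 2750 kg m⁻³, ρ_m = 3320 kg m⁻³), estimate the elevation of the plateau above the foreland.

5.18 km

Excess crust Δ = 72 km − 41.8 km = 30.2 km, split between elevation h and root r with h + r = Δ.
Airy balance ρ_c h = (ρ_m − ρ_c) r gives r = h ρ_c/(ρ_m − ρ_c), so h (1 + ρ_c/(ρ_m − ρ_c)) = Δ, i.e. h = Δ (ρ_m − ρ_c)/ρ_m.
h = 30.2 km × 570/3320 = 5.18 km.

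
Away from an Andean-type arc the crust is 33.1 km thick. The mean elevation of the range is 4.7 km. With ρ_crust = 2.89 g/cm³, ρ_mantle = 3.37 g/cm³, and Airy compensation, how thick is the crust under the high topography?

Root depth r = h ρ_c / (ρ_m − ρ_c) = 4.7 km × 2.89 / 0.48 = 28.3 km.
Total thickness = T + h + r = 33.1 km + 4.7 km + 28.3 km = 66.1 km.

66.1 km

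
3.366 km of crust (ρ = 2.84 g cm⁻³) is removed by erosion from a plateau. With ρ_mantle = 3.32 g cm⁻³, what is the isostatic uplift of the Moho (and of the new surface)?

2.88 km

Unloading: uplift u = e ρ_c/ρ_m = 3.366 km × 2.84/3.32 = 2.88 km.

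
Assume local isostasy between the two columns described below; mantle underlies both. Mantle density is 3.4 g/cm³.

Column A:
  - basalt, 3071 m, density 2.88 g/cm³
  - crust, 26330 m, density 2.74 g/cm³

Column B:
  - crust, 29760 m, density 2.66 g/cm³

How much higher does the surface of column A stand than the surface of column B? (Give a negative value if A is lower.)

−896 m

For any compensation level in the mantle, the mantle terms cancel and isostasy reduces to e = (Σt_A − Σt_B) − (Σ(ρt)_A − Σ(ρt)_B) / ρ_m.
Σt_A = 29401 m; Σt_B = 29760 m; Σ(ρt)_A = 80988.68; Σ(ρt)_B = 79161.6 (in m·g/cm³).
e = (29401 − 29760) − (80988.68 − 79161.6) / 3.4 = −896 m.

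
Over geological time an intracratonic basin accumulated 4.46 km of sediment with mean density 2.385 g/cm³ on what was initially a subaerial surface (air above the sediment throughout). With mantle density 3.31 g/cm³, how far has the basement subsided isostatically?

Subaerial load: s = t ρ_sed / ρ_m = 4.46 km × 2.385/3.31 = 3.21 km.

3.21 km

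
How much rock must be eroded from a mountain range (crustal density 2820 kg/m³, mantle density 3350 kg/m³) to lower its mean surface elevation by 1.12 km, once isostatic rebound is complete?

7.08 km

Net drop Δ = e − u = e − e ρ_c/ρ_m = e (ρ_m − ρ_c)/ρ_m.
e = Δ ρ_m/(ρ_m − ρ_c) = 1.12 km × 3350/530 = 7.08 km.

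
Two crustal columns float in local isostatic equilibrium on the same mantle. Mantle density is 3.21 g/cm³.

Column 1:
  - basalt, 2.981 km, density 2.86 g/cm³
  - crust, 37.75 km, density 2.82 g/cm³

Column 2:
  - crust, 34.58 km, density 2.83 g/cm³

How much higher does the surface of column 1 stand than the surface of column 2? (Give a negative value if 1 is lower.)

0.818 km

For any compensation level in the mantle, the mantle terms cancel and isostasy reduces to e = (Σt_1 − Σt_2) − (Σ(ρt)_1 − Σ(ρt)_2) / ρ_m.
Σt_1 = 40.731 km; Σt_2 = 34.58 km; Σ(ρt)_1 = 114.98066; Σ(ρt)_2 = 97.8614 (in km·g/cm³).
e = (40.731 − 34.58) − (114.98066 − 97.8614) / 3.21 = 0.818 km.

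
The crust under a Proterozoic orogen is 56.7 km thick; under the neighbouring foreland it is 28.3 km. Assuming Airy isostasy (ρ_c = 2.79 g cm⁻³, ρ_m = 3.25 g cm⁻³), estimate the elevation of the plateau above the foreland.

4.02 km

Excess crust Δ = 56.7 km − 28.3 km = 28.4 km, split between elevation h and root r with h + r = Δ.
Airy balance ρ_c h = (ρ_m − ρ_c) r gives r = h ρ_c/(ρ_m − ρ_c), so h (1 + ρ_c/(ρ_m − ρ_c)) = Δ, i.e. h = Δ (ρ_m − ρ_c)/ρ_m.
h = 28.4 km × 0.46/3.25 = 4.02 km.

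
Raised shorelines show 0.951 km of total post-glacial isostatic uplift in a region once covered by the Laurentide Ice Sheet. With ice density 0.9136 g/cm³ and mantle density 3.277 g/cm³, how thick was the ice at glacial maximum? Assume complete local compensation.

u = t ρ_ice/ρ_m → t = u ρ_m/ρ_ice = 0.951 km × 3.277/0.9136 = 3.41 km.

3.41 km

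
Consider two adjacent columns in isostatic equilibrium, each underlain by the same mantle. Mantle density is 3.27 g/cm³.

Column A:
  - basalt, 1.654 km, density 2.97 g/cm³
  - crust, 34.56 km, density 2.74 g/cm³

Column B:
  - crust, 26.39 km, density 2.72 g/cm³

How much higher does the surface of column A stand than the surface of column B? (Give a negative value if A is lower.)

For any compensation level in the mantle, the mantle terms cancel and isostasy reduces to e = (Σt_A − Σt_B) − (Σ(ρt)_A − Σ(ρt)_B) / ρ_m.
Σt_A = 36.214 km; Σt_B = 26.39 km; Σ(ρt)_A = 99.60678; Σ(ρt)_B = 71.7808 (in km·g/cm³).
e = (36.214 − 26.39) − (99.60678 − 71.7808) / 3.27 = 1.31 km.

1.31 km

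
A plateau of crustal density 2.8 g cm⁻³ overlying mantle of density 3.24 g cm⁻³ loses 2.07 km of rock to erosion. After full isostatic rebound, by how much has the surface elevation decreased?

Rebound u = e ρ_c/ρ_m = 2.07 km × 2.8/3.24 = 1.789 km.
Net surface drop = e − u = 2.07 km − 1.789 km = e (ρ_m − ρ_c)/ρ_m = 0.281 km.

0.281 km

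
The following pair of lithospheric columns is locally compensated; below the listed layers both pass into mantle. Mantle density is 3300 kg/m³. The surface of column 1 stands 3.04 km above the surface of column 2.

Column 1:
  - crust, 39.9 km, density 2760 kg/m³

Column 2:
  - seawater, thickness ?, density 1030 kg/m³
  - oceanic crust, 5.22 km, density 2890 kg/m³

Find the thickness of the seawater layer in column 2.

4.13 km

Take the compensation level at the base of the deeper column (depth z_c below the surface of column 1) and equate Σ ρ_i t_i down to z_c; mantle fills any gap and the z_c terms cancel.
Column 1: 39.9×2760 + (z_c − 39.9)×3300
Column 2: 3.04×0 + x×1030 + 5.22×2890 + (z_c − 3.04 − 5.22 − x)×3300
The z_c×3300 term appears on both sides and cancels. Collect the known terms of each column as K = Σ(ρt)_known − 3300 × (depth of known layers): K_1 = 110124 − 3300×39.9 = −21546; K_2 = 15085.8 − 3300×(3.04 + 5.22) = −12172.2.
Balance: K_1 = K_2 − x×(3300 − 1030), so x = (K_2 − K_1)/(3300 − 1030) = 9373.8/2270 = 4.13 km.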